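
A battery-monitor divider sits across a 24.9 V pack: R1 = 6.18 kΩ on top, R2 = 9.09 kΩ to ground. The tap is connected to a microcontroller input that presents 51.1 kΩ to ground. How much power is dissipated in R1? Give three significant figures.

Total resistance from the source is R1 + (R2‖R_L) = 13.90 kΩ, so I = 24.9/13.90 kΩ = 1.792 mA.
P = I²·R1 = (1.792 mA)² × 6.18 kΩ = 19.8 mW.

P ≈ 19.8 mW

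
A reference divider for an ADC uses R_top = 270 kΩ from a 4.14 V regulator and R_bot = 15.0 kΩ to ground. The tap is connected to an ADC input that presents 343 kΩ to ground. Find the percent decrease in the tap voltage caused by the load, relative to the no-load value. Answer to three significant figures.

The divider's output (Thévenin) resistance is R_top‖R_bot = 14.21 kΩ.
Fractional drop under load = R_th/(R_th + R_L) = 14.21 / (14.21 + 343) = 0.03978.
So the output falls by 3.98 %.

3.98 %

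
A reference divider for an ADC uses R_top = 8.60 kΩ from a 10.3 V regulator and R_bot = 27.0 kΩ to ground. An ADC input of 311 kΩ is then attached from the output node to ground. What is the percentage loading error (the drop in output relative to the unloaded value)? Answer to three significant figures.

2.05 %

The divider's output (Thévenin) resistance is R_top‖R_bot = 6.522 kΩ.
Fractional drop under load = R_th/(R_th + R_L) = 6.522 / (6.522 + 311) = 0.02054.
So the output falls by 2.05 %.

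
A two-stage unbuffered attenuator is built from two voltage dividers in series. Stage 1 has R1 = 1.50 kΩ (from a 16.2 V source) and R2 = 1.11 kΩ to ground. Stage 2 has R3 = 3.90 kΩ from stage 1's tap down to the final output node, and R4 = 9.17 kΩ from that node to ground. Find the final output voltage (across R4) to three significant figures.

V_out ≈ 4.61 V

Stage 2 presents R3+R4 = 13.07 kΩ as a load on stage 1's tap.
Stage 1's lower leg becomes R2‖(R3+R4) = 1.023 kΩ, so V_mid = 16.2 × 1.023/2.523 = 6.569 V.
Stage 2 is itself unloaded: V_out = V_mid × R4/(R3+R4) = 6.569 × 9.17/13.07 = 4.61 V.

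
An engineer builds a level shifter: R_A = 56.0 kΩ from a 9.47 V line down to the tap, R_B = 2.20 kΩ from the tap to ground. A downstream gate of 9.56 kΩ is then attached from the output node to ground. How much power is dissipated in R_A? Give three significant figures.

P ≈ 1.50 mW

Total resistance from the source is R_A + (R_B‖R_L) = 57.79 kΩ, so I = 9.47/57.79 kΩ = 0.1639 mA.
P = I²·R_A = (0.1639 mA)² × 56.0 kΩ = 1.50 mW.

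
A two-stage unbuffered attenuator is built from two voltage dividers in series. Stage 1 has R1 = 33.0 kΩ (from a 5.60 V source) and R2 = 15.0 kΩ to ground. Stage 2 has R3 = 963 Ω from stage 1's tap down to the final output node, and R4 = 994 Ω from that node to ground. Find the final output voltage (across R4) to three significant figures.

V_out ≈ 0.142 V

Stage 2 presents R3+R4 = 1957 Ω as a load on stage 1's tap.
Stage 1's lower leg becomes R2‖(R3+R4) = 1731 Ω, so V_mid = 5.60 × 1731/34730 = 0.2791 V.
Stage 2 is itself unloaded: V_out = V_mid × R4/(R3+R4) = 0.2791 × 994/1957 = 0.142 V.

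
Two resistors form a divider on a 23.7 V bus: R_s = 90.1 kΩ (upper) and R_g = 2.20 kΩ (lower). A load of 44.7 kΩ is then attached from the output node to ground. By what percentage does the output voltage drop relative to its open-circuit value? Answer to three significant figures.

The divider's output (Thévenin) resistance is R_s‖R_g = 2.148 kΩ.
Fractional drop under load = R_th/(R_th + R_L) = 2.148 / (2.148 + 44.7) = 0.04584.
So the output falls by 4.58 %.

4.58 %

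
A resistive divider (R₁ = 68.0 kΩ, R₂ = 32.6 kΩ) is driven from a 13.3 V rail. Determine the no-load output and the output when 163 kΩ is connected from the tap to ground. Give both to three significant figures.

Open-circuit: V = 13.3 × 32.6/(68.0 + 32.6) = 4.31 V.
With the load, R₂ becomes R₂‖R_L = 27.17 kΩ, so V = 13.3 × 27.17/95.17 = 3.80 V.

Unloaded: 4.31 V; loaded: 3.80 V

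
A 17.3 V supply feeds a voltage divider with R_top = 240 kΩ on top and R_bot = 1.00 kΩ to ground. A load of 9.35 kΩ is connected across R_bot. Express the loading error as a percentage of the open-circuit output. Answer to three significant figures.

9.63 %

The divider's output (Thévenin) resistance is R_top‖R_bot = 0.9959 kΩ.
Fractional drop under load = R_th/(R_th + R_L) = 0.9959 / (0.9959 + 9.35) = 0.09626.
So the output falls by 9.63 %.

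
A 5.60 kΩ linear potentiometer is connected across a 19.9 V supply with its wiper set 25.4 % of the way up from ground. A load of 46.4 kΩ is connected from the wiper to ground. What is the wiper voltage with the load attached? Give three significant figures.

V ≈ 4.94 V

The wiper splits the pot into (1−α)R = 4.178 kΩ above and αR = 1.422 kΩ below.
Lower section ‖ load = 1.380 kΩ.
V_wiper = 19.9 × 1.380/(4.178 + 1.380) = 4.94 V.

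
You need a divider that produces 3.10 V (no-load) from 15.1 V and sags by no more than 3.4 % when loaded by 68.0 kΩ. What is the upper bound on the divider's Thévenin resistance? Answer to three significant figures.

R_th ≤ 2.39 kΩ

Loading drop = R_th/(R_th + R_L) ≤ 0.0340, so R_th ≤ R_L · ε/(1−ε) = 68.0 kΩ × 0.0340/0.9660 = 2.39 kΩ.
(Any R1, R2 with R2/(R1+R2) = 0.205 and R1‖R2 ≤ 2.39 kΩ will meet the spec.)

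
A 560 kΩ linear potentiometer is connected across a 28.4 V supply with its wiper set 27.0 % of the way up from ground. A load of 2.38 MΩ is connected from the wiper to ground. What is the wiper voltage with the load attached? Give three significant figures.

The wiper splits the pot into (1−α)R = 408.8 kΩ above and αR = 151.2 kΩ below.
Lower section ‖ load = 142.2 kΩ.
V_wiper = 28.4 × 142.2/(408.8 + 142.2) = 7.33 V.

V ≈ 7.33 V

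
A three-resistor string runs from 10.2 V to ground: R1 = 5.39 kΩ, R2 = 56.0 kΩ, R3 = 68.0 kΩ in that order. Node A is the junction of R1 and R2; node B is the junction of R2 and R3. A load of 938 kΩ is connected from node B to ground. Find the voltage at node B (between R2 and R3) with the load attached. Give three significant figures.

V ≈ 5.18 V

At node B, R3 is in parallel with the load: R3‖R_L = 63.40 kΩ.
Below node A the resistance is R2 + (R3‖R_L) = 119.4 kΩ, so V_A = 10.2 × 119.4/124.8 = 9.759 V.
Then V_B = V_A × (R3‖R_L)/(R2 + R3‖R_L) = 9.759 × 63.40/119.4 = 5.18 V.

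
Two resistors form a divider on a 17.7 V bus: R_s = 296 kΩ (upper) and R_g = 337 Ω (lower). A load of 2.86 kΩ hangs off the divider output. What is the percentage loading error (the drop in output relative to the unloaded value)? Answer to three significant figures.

The divider's output (Thévenin) resistance is R_s‖R_g = 336.6 Ω.
Fractional drop under load = R_th/(R_th + R_L) = 336.6 / (336.6 + 2860) = 0.1053.
So the output falls by 10.5 %.

10.5 %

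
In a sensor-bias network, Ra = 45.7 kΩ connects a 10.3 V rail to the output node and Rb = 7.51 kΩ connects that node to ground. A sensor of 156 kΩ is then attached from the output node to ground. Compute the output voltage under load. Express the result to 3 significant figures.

The load sits in parallel with Rb: Rb‖R_L = (7.51 × 156) / (7.51 + 156) = 7.165 kΩ.
V_out = 10.3 × 7.165 / (45.7 + 7.165) = 10.3 × 7.165/52.87 = 1.40 V.

V_out ≈ 1.40 V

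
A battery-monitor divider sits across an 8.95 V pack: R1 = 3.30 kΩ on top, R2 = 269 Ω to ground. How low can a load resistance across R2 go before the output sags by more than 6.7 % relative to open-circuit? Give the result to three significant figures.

R_L(min) ≈ 3.46 kΩ

Output resistance R_th = R1‖R2 = (3300 × 269)/3569 = 248.7 Ω.
The fractional drop is R_th/(R_th + R_L); requiring this ≤ 0.0670 gives R_L ≥ R_th(1/0.0670 − 1) = 248.7 × 13.93 = 3.46 kΩ.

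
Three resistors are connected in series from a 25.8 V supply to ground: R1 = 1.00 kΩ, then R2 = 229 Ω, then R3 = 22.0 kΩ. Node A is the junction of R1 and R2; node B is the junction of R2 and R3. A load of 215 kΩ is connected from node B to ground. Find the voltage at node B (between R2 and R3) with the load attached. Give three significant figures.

V ≈ 24.3 V

At node B, R3 is in parallel with the load: R3‖R_L = 19960 Ω.
Below node A the resistance is R2 + (R3‖R_L) = 20190 Ω, so V_A = 25.8 × 20190/21190 = 24.58 V.
Then V_B = V_A × (R3‖R_L)/(R2 + R3‖R_L) = 24.58 × 19960/20190 = 24.3 V.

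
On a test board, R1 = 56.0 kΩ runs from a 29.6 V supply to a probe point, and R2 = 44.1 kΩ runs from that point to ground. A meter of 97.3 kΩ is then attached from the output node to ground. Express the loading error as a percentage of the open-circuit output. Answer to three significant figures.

20.2 %

Unloaded V = 29.6 × 44.1/100.1 = 13.04 V.
Loaded: R2‖R_L = 30.35 kΩ, giving V = 29.6 × 30.35/86.35 = 10.40 V.
Drop = (13.04 − 10.40) / 13.04 = 20.2 %.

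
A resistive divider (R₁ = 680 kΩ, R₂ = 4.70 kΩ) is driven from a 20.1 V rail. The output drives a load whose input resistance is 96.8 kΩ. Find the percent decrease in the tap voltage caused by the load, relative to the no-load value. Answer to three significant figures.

4.60 %

The divider's output (Thévenin) resistance is R₁‖R₂ = 4.668 kΩ.
Fractional drop under load = R_th/(R_th + R_L) = 4.668 / (4.668 + 96.8) = 0.04600.
So the output falls by 4.60 %.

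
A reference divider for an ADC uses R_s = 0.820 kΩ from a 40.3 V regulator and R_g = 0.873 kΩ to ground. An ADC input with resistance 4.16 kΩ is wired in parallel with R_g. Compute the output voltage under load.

V_out ≈ 18.9 V

The load sits in parallel with R_g: R_g‖R_L = (873 × 4160) / (873 + 4160) = 721.6 Ω.
V_out = 40.3 × 721.6 / (820 + 721.6) = 40.3 × 721.6/1542 = 18.9 V.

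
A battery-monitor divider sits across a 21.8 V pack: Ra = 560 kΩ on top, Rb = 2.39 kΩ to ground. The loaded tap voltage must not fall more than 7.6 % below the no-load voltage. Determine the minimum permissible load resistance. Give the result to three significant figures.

R_L(min) ≈ 28.9 kΩ

Output resistance R_th = Ra‖Rb = (560 × 2.39)/562.4 = 2.380 kΩ.
The fractional drop is R_th/(R_th + R_L); requiring this ≤ 0.0760 gives R_L ≥ R_th(1/0.0760 − 1) = 2.380 × 12.16 = 28.9 kΩ.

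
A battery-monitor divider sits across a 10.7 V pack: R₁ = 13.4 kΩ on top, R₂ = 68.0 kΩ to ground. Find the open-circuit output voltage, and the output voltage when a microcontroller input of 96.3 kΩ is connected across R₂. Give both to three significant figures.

Unloaded: 8.94 V; loaded: 8.01 V

Open-circuit: V = 10.7 × 68.0/(13.4 + 68.0) = 8.94 V.
With the load, R₂ becomes R₂‖R_L = 39.86 kΩ, so V = 10.7 × 39.86/53.26 = 8.01 V.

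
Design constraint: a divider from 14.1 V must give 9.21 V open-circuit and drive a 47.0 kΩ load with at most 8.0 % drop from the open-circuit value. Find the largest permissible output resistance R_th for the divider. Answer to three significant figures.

R_th ≤ 4.09 kΩ

Loading drop = R_th/(R_th + R_L) ≤ 0.0800, so R_th ≤ R_L · ε/(1−ε) = 47.0 kΩ × 0.0800/0.9200 = 4.09 kΩ.
(Any R1, R2 with R2/(R1+R2) = 0.653 and R1‖R2 ≤ 4.09 kΩ will meet the spec.)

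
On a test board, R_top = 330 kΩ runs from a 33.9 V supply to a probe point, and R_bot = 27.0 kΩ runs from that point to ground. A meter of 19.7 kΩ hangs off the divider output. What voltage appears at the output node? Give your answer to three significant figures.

The load sits in parallel with R_bot: R_bot‖R_L = (27.0 × 19.7) / (27.0 + 19.7) = 11.39 kΩ.
V_out = 33.9 × 11.39 / (330 + 11.39) = 33.9 × 11.39/341.4 = 1.13 V.
(Unloaded it would have been 2.56 V.)

V_out ≈ 1.13 V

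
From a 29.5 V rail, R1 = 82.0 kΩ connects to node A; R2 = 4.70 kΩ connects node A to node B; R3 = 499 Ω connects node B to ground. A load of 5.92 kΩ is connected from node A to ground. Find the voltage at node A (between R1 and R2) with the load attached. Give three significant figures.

Below node A the series string R2+R3 = 5199 Ω sits in parallel with the 5920 Ω load: 2768 Ω.
V_A = 29.5 × 2768/(82000 + 2768) = 0.963 V.

V ≈ 0.963 V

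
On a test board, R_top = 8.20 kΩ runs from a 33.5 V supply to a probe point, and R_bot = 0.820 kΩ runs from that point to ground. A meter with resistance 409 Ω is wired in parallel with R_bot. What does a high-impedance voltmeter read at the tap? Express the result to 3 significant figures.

V_out ≈ 1.08 V

The load sits in parallel with R_bot: R_bot‖R_L = (820 × 409) / (820 + 409) = 272.9 Ω.
V_out = 33.5 × 272.9 / (8200 + 272.9) = 33.5 × 272.9/8473 = 1.08 V.
(Unloaded it would have been 3.05 V.)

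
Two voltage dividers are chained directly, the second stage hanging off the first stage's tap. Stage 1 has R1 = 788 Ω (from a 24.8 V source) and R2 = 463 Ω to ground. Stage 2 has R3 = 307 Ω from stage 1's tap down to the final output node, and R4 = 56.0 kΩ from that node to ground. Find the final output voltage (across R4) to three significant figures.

Stage 2 presents R3+R4 = 56310 Ω as a load on stage 1's tap.
Stage 1's lower leg becomes R2‖(R3+R4) = 459.2 Ω, so V_mid = 24.8 × 459.2/1247 = 9.131 V.
Stage 2 is itself unloaded: V_out = V_mid × R4/(R3+R4) = 9.131 × 56000/56310 = 9.08 V.

V_out ≈ 9.08 V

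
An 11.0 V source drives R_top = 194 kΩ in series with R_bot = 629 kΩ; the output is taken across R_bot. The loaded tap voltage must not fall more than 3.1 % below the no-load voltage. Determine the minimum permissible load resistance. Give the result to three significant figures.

R_L(min) ≈ 4.63 MΩ

Output resistance R_th = R_top‖R_bot = (194 × 629)/823.0 = 148.3 kΩ.
The fractional drop is R_th/(R_th + R_L); requiring this ≤ 0.0310 gives R_L ≥ R_th(1/0.0310 − 1) = 148.3 × 31.26 = 4.63 MΩ.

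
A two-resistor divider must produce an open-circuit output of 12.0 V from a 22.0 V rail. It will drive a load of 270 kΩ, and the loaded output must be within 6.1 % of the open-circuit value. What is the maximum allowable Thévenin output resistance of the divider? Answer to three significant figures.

Loading drop = R_th/(R_th + R_L) ≤ 0.0610, so R_th ≤ R_L · ε/(1−ε) = 270 kΩ × 0.0610/0.9390 = 17.5 kΩ.

R_th ≤ 17.5 kΩ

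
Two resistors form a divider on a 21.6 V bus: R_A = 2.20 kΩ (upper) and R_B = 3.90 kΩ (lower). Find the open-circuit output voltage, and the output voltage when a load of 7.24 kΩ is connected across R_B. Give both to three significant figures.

Open-circuit: V = 21.6 × 3.90/(2.20 + 3.90) = 13.8 V.
With the load, R_B becomes R_B‖R_L = 2.535 kΩ, so V = 21.6 × 2.535/4.735 = 11.6 V.

Unloaded: 13.8 V; loaded: 11.6 V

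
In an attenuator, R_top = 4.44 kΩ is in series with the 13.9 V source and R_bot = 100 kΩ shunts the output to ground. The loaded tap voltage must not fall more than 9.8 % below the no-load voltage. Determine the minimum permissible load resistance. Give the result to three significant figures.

R_L(min) ≈ 39.1 kΩ

Output resistance R_th = R_top‖R_bot = (4.44 × 100)/104.4 = 4.251 kΩ.
The fractional drop is R_th/(R_th + R_L); requiring this ≤ 0.0980 gives R_L ≥ R_th(1/0.0980 − 1) = 4.251 × 9.204 = 39.1 kΩ.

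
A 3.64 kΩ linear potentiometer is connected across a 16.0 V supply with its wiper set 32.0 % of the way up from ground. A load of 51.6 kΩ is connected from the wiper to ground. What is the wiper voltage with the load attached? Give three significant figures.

The wiper splits the pot into (1−α)R = 2.475 kΩ above and αR = 1.165 kΩ below.
Lower section ‖ load = 1.139 kΩ.
V_wiper = 16.0 × 1.139/(2.475 + 1.139) = 5.04 V.

V ≈ 5.04 V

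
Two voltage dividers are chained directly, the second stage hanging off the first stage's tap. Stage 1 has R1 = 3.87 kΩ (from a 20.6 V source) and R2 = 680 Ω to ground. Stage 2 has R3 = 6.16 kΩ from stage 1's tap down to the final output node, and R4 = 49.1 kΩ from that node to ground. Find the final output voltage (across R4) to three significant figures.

V_out ≈ 2.71 V

Stage 2 presents R3+R4 = 55260 Ω as a load on stage 1's tap.
Stage 1's lower leg becomes R2‖(R3+R4) = 671.7 Ω, so V_mid = 20.6 × 671.7/4542 = 3.047 V.
Stage 2 is itself unloaded: V_out = V_mid × R4/(R3+R4) = 3.047 × 49100/55260 = 2.71 V.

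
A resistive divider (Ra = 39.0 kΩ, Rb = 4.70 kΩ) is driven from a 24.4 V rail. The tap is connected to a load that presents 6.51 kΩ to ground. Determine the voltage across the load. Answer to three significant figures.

The load sits in parallel with Rb: Rb‖R_L = (4.70 × 6.51) / (4.70 + 6.51) = 2.729 kΩ.
V_out = 24.4 × 2.729 / (39.0 + 2.729) = 24.4 × 2.729/41.73 = 1.60 V.
(Unloaded it would have been 2.62 V.)

V_out ≈ 1.60 V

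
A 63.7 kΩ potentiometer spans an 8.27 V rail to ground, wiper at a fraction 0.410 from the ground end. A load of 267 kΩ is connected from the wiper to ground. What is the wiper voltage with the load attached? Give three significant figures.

The wiper splits the pot into (1−α)R = 37.58 kΩ above and αR = 26.12 kΩ below.
Lower section ‖ load = 23.79 kΩ.
V_wiper = 8.27 × 23.79/(37.58 + 23.79) = 3.21 V.

V ≈ 3.21 V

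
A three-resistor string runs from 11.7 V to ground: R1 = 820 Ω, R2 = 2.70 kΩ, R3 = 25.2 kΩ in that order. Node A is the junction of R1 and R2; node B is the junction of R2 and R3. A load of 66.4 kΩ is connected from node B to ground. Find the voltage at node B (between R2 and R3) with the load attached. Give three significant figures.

At node B, R3 is in parallel with the load: R3‖R_L = 18270 Ω.
Below node A the resistance is R2 + (R3‖R_L) = 20970 Ω, so V_A = 11.7 × 20970/21790 = 11.26 V.
Then V_B = V_A × (R3‖R_L)/(R2 + R3‖R_L) = 11.26 × 18270/20970 = 9.81 V.

V ≈ 9.81 V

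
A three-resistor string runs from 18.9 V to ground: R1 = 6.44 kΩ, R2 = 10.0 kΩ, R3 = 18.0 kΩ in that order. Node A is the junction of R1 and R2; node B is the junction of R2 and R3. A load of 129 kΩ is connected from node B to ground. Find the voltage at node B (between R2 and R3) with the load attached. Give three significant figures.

V ≈ 9.26 V

At node B, R3 is in parallel with the load: R3‖R_L = 15.80 kΩ.
Below node A the resistance is R2 + (R3‖R_L) = 25.80 kΩ, so V_A = 18.9 × 25.80/32.24 = 15.12 V.
Then V_B = V_A × (R3‖R_L)/(R2 + R3‖R_L) = 15.12 × 15.80/25.80 = 9.26 V.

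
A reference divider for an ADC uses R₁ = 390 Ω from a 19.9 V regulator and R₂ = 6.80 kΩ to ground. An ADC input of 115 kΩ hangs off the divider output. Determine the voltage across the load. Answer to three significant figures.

V_out ≈ 18.8 V

The load sits in parallel with R₂: R₂‖R_L = (6800 × 115000) / (6800 + 115000) = 6420 Ω.
V_out = 19.9 × 6420 / (390 + 6420) = 19.9 × 6420/6810 = 18.8 V.
(Unloaded it would have been 18.8 V.)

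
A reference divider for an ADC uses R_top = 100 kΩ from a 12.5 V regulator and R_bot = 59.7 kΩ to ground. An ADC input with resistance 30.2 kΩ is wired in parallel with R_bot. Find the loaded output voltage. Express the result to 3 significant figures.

The load sits in parallel with R_bot: R_bot‖R_L = (59.7 × 30.2) / (59.7 + 30.2) = 20.05 kΩ.
V_out = 12.5 × 20.05 / (100 + 20.05) = 12.5 × 20.05/120.1 = 2.09 V.

V_out ≈ 2.09 V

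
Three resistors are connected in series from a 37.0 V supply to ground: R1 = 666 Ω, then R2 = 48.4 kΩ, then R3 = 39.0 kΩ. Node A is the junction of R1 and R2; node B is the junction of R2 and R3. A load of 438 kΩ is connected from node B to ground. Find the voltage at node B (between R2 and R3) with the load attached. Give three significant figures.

At node B, R3 is in parallel with the load: R3‖R_L = 35810 Ω.
Below node A the resistance is R2 + (R3‖R_L) = 84210 Ω, so V_A = 37.0 × 84210/84880 = 36.71 V.
Then V_B = V_A × (R3‖R_L)/(R2 + R3‖R_L) = 36.71 × 35810/84210 = 15.6 V.

V ≈ 15.6 V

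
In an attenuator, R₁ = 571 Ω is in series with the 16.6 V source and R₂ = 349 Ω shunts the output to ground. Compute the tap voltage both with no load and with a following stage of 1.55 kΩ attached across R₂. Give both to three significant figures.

Open-circuit: V = 16.6 × 349/(571 + 349) = 6.30 V.
With the load, R₂ becomes R₂‖R_L = 284.9 Ω, so V = 16.6 × 284.9/855.9 = 5.53 V.

Unloaded: 6.30 V; loaded: 5.53 V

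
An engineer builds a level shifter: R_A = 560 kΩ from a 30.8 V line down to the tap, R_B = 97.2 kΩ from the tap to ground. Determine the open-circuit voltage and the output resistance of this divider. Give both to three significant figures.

V_th = 4.56 V, R_th = 82.8 kΩ

V_th is the open-circuit tap voltage: 30.8 × 97.2/(560 + 97.2) = 4.56 V.
With the supply zeroed, R_A and R_B appear in parallel from the tap: R_th = R_A‖R_B = (560 × 97.2)/657.2 = 82.8 kΩ.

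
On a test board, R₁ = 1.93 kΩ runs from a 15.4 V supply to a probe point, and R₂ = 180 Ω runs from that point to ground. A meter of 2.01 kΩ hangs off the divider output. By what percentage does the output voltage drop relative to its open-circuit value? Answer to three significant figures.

7.57 %

The divider's output (Thévenin) resistance is R₁‖R₂ = 164.6 Ω.
Fractional drop under load = R_th/(R_th + R_L) = 164.6 / (164.6 + 2010) = 0.07571.
So the output falls by 7.57 %.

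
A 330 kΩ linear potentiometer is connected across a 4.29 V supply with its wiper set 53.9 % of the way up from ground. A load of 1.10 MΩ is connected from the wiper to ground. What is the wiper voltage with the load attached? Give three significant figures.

V ≈ 2.15 V

The wiper splits the pot into (1−α)R = 152.1 kΩ above and αR = 177.9 kΩ below.
Lower section ‖ load = 153.1 kΩ.
V_wiper = 4.29 × 153.1/(152.1 + 153.1) = 2.15 V.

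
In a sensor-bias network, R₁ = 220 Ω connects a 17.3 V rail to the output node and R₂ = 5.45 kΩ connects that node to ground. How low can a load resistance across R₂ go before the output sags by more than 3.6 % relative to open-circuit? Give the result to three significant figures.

R_L(min) ≈ 5.66 kΩ

Output resistance R_th = R₁‖R₂ = (220 × 5450)/5670 = 211.5 Ω.
The fractional drop is R_th/(R_th + R_L); requiring this ≤ 0.0360 gives R_L ≥ R_th(1/0.0360 − 1) = 211.5 × 26.78 = 5.66 kΩ.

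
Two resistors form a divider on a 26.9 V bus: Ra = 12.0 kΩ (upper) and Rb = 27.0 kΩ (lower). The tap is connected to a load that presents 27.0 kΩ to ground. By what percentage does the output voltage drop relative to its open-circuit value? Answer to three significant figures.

23.5 %

Unloaded V = 26.9 × 27.0/39.00 = 18.62 V.
Loaded: Rb‖R_L = 13.50 kΩ, giving V = 26.9 × 13.50/25.50 = 14.24 V.
Drop = (18.62 − 14.24) / 18.62 = 23.5 %.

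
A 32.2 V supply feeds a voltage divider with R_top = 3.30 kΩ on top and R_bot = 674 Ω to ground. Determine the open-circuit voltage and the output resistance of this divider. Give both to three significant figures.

V_th is the open-circuit tap voltage: 32.2 × 674/(3300 + 674) = 5.46 V.
With the supply zeroed, R_top and R_bot appear in parallel from the tap: R_th = R_top‖R_bot = (3300 × 674)/3974 = 560 Ω.

V_th = 5.46 V, R_th = 560 Ω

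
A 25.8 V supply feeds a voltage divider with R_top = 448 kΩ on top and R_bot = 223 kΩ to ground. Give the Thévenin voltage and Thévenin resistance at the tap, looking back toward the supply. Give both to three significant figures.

V_th is the open-circuit tap voltage: 25.8 × 223/(448 + 223) = 8.57 V.
With the supply zeroed, R_top and R_bot appear in parallel from the tap: R_th = R_top‖R_bot = (448 × 223)/671.0 = 149 kΩ.

V_th = 8.57 V, R_th = 149 kΩ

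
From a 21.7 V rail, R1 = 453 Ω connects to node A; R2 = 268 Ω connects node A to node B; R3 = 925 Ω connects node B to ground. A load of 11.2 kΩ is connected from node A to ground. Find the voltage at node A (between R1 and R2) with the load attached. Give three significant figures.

V ≈ 15.3 V

Below node A the series string R2+R3 = 1193 Ω sits in parallel with the 11200 Ω load: 1078 Ω.
V_A = 21.7 × 1078/(453 + 1078) = 15.3 V.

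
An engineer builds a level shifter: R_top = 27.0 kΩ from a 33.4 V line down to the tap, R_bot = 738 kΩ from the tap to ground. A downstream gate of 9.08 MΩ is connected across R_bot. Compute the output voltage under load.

V_out ≈ 32.1 V

The load sits in parallel with R_bot: R_bot‖R_L = (738 × 9080) / (738 + 9080) = 682.5 kΩ.
V_out = 33.4 × 682.5 / (27.0 + 682.5) = 33.4 × 682.5/709.5 = 32.1 V.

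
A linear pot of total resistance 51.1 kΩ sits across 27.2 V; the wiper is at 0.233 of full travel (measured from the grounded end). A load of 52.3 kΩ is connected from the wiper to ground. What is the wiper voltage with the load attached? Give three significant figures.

V ≈ 5.40 V

The wiper splits the pot into (1−α)R = 39.19 kΩ above and αR = 11.91 kΩ below.
Lower section ‖ load = 9.698 kΩ.
V_wiper = 27.2 × 9.698/(39.19 + 9.698) = 5.40 V.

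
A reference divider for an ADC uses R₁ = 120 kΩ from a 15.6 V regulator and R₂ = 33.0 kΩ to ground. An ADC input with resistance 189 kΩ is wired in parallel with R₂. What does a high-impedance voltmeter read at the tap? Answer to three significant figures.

V_out ≈ 2.96 V

The load sits in parallel with R₂: R₂‖R_L = (33.0 × 189) / (33.0 + 189) = 28.09 kΩ.
V_out = 15.6 × 28.09 / (120 + 28.09) = 15.6 × 28.09/148.1 = 2.96 V.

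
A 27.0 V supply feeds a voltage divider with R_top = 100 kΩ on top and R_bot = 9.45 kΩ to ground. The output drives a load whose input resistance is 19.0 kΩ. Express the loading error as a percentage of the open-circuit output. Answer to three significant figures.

31.2 %

Unloaded V = 27.0 × 9.45/109.5 = 2.331 V.
Loaded: R_bot‖R_L = 6.311 kΩ, giving V = 27.0 × 6.311/106.3 = 1.603 V.
Drop = (2.331 − 1.603) / 2.331 = 31.2 %.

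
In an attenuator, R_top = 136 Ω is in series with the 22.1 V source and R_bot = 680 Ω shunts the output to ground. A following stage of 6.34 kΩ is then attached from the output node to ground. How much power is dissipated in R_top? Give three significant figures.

Total resistance from the source is R_top + (R_bot‖R_L) = 750.1 Ω, so I = 22.1/750.1 Ω = 29.46 mA.
P = I²·R_top = (29.46 mA)² × 136 Ω = 118 mW.

P ≈ 118 mW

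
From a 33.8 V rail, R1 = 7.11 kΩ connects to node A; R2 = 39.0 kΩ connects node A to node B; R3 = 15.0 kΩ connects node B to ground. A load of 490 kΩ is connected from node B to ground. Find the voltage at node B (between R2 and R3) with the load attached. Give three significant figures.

V ≈ 8.11 V

At node B, R3 is in parallel with the load: R3‖R_L = 14.55 kΩ.
Below node A the resistance is R2 + (R3‖R_L) = 53.55 kΩ, so V_A = 33.8 × 53.55/60.66 = 29.84 V.
Then V_B = V_A × (R3‖R_L)/(R2 + R3‖R_L) = 29.84 × 14.55/53.55 = 8.11 V.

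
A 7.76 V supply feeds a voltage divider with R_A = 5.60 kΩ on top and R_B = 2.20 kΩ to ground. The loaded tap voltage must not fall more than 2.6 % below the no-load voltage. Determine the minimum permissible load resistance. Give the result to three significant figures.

Output resistance R_th = R_A‖R_B = (5.60 × 2.20)/7.800 = 1.579 kΩ.
The fractional drop is R_th/(R_th + R_L); requiring this ≤ 0.0260 gives R_L ≥ R_th(1/0.0260 − 1) = 1.579 × 37.46 = 59.2 kΩ.

R_L(min) ≈ 59.2 kΩ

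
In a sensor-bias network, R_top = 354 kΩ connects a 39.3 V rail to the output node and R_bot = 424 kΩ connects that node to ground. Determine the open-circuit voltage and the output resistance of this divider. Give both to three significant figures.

V_th is the open-circuit tap voltage: 39.3 × 424/(354 + 424) = 21.4 V.
With the supply zeroed, R_top and R_bot appear in parallel from the tap: R_th = R_top‖R_bot = (354 × 424)/778.0 = 193 kΩ.

V_th = 21.4 V, R_th = 193 kΩ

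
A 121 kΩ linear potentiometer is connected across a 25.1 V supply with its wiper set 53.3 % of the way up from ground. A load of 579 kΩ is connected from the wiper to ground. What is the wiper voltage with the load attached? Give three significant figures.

The wiper splits the pot into (1−α)R = 56.51 kΩ above and αR = 64.49 kΩ below.
Lower section ‖ load = 58.03 kΩ.
V_wiper = 25.1 × 58.03/(56.51 + 58.03) = 12.7 V.

V ≈ 12.7 V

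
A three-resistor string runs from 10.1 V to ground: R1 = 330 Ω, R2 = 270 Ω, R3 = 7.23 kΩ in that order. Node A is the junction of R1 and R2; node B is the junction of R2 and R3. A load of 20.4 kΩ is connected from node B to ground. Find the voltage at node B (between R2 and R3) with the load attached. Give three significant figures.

At node B, R3 is in parallel with the load: R3‖R_L = 5338 Ω.
Below node A the resistance is R2 + (R3‖R_L) = 5608 Ω, so V_A = 10.1 × 5608/5938 = 9.539 V.
Then V_B = V_A × (R3‖R_L)/(R2 + R3‖R_L) = 9.539 × 5338/5608 = 9.08 V.

V ≈ 9.08 V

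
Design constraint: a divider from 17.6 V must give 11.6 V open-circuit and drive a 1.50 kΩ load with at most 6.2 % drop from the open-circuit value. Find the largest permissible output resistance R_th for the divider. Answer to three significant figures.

R_th ≤ 99.1 Ω

Loading drop = R_th/(R_th + R_L) ≤ 0.0620, so R_th ≤ R_L · ε/(1−ε) = 1.50 kΩ × 0.0620/0.9380 = 99.1 Ω.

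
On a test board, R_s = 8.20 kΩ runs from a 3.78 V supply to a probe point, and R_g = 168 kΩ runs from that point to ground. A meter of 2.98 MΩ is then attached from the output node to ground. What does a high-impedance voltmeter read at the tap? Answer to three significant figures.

The load sits in parallel with R_g: R_g‖R_L = (168 × 2980) / (168 + 2980) = 159.0 kΩ.
V_out = 3.78 × 159.0 / (8.20 + 159.0) = 3.78 × 159.0/167.2 = 3.59 V.
(Unloaded it would have been 3.60 V.)

V_out ≈ 3.59 V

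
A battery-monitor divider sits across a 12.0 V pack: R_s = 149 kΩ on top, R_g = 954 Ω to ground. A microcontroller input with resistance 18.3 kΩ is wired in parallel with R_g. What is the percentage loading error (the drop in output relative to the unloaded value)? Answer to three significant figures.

The divider's output (Thévenin) resistance is R_s‖R_g = 947.9 Ω.
Fractional drop under load = R_th/(R_th + R_L) = 947.9 / (947.9 + 18300) = 0.04925.
So the output falls by 4.92 %.

4.92 %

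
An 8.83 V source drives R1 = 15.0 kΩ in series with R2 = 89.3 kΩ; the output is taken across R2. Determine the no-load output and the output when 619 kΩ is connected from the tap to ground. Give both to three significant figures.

Open-circuit: V = 8.83 × 89.3/(15.0 + 89.3) = 7.56 V.
With the load, R2 becomes R2‖R_L = 78.04 kΩ, so V = 8.83 × 78.04/93.04 = 7.41 V.

Unloaded: 7.56 V; loaded: 7.41 V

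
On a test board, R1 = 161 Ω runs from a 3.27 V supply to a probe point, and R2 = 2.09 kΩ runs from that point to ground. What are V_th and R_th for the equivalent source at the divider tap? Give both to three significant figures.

V_th is the open-circuit tap voltage: 3.27 × 2090/(161 + 2090) = 3.04 V.
With the supply zeroed, R1 and R2 appear in parallel from the tap: R_th = R1‖R2 = (161 × 2090)/2251 = 149 Ω.

V_th = 3.04 V, R_th = 149 Ω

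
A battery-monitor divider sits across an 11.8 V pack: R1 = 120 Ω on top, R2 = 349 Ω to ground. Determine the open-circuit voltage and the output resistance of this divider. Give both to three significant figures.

V_th = 8.78 V, R_th = 89.3 Ω

V_th is the open-circuit tap voltage: 11.8 × 349/(120 + 349) = 8.78 V.
With the supply zeroed, R1 and R2 appear in parallel from the tap: R_th = R1‖R2 = (120 × 349)/469.0 = 89.3 Ω.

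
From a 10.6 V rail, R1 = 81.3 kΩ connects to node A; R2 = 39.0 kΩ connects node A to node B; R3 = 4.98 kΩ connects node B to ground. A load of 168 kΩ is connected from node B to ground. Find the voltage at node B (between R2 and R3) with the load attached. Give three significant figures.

V ≈ 0.410 V

At node B, R3 is in parallel with the load: R3‖R_L = 4.837 kΩ.
Below node A the resistance is R2 + (R3‖R_L) = 43.84 kΩ, so V_A = 10.6 × 43.84/125.1 = 3.713 V.
Then V_B = V_A × (R3‖R_L)/(R2 + R3‖R_L) = 3.713 × 4.837/43.84 = 0.410 V.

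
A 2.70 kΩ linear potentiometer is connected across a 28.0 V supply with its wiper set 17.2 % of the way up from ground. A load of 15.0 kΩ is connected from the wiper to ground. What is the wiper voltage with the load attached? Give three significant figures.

The wiper splits the pot into (1−α)R = 2236 Ω above and αR = 464.4 Ω below.
Lower section ‖ load = 450.5 Ω.
V_wiper = 28.0 × 450.5/(2236 + 450.5) = 4.70 V.

V ≈ 4.70 V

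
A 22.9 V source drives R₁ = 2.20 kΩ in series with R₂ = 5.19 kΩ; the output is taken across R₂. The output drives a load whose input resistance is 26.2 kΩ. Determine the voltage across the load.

The load sits in parallel with R₂: R₂‖R_L = (5.19 × 26.2) / (5.19 + 26.2) = 4.332 kΩ.
V_out = 22.9 × 4.332 / (2.20 + 4.332) = 22.9 × 4.332/6.532 = 15.2 V.
(Unloaded it would have been 16.1 V.)

V_out ≈ 15.2 V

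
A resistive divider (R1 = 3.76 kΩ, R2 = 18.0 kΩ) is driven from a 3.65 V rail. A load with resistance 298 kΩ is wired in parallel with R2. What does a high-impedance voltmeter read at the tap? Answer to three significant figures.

V_out ≈ 2.99 V

The load sits in parallel with R2: R2‖R_L = (18.0 × 298) / (18.0 + 298) = 16.97 kΩ.
V_out = 3.65 × 16.97 / (3.76 + 16.97) = 3.65 × 16.97/20.73 = 2.99 V.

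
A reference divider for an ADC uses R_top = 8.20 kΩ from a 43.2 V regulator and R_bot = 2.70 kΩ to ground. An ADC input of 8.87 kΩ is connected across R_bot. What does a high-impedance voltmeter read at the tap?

V_out ≈ 8.71 V

The load sits in parallel with R_bot: R_bot‖R_L = (2.70 × 8.87) / (2.70 + 8.87) = 2.070 kΩ.
V_out = 43.2 × 2.070 / (8.20 + 2.070) = 43.2 × 2.070/10.27 = 8.71 V.
(Unloaded it would have been 10.7 V.)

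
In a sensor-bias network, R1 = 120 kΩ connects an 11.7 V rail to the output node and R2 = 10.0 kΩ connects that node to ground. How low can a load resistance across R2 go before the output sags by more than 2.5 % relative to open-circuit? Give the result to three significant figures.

R_L(min) ≈ 360 kΩ

Output resistance R_th = R1‖R2 = (120 × 10.0)/130.0 = 9.231 kΩ.
The fractional drop is R_th/(R_th + R_L); requiring this ≤ 0.0250 gives R_L ≥ R_th(1/0.0250 − 1) = 9.231 × 39.00 = 360 kΩ.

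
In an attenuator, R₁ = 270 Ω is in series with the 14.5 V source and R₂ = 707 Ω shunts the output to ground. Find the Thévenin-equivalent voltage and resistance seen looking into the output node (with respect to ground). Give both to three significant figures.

V_th is the open-circuit tap voltage: 14.5 × 707/(270 + 707) = 10.5 V.
With the supply zeroed, R₁ and R₂ appear in parallel from the tap: R_th = R₁‖R₂ = (270 × 707)/977.0 = 195 Ω.

V_th = 10.5 V, R_th = 195 Ω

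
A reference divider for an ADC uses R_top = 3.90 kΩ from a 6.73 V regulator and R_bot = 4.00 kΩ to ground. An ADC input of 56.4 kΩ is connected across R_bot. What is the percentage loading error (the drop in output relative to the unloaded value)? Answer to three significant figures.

3.38 %

The divider's output (Thévenin) resistance is R_top‖R_bot = 1.975 kΩ.
Fractional drop under load = R_th/(R_th + R_L) = 1.975 / (1.975 + 56.4) = 0.03383.
So the output falls by 3.38 %.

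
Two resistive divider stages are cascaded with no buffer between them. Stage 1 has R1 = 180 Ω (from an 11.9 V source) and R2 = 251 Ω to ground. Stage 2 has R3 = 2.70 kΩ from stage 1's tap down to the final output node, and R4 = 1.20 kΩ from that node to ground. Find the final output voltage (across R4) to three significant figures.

V_out ≈ 2.08 V

Stage 2 presents R3+R4 = 3900 Ω as a load on stage 1's tap.
Stage 1's lower leg becomes R2‖(R3+R4) = 235.8 Ω, so V_mid = 11.9 × 235.8/415.8 = 6.749 V.
Stage 2 is itself unloaded: V_out = V_mid × R4/(R3+R4) = 6.749 × 1200/3900 = 2.08 V.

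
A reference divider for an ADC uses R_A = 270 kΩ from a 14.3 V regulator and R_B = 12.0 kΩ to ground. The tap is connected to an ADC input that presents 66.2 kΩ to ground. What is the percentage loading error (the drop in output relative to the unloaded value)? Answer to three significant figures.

Unloaded V = 14.3 × 12.0/282.0 = 0.60851 V.
Loaded: R_B‖R_L = 10.16 kΩ, giving V = 14.3 × 10.16/280.2 = 0.51852 V.
Drop = (0.60851 − 0.51852) / 0.60851 = 14.8 %.

14.8 %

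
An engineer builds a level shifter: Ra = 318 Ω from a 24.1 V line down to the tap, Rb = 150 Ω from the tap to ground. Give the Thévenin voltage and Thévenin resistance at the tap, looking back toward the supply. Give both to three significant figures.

V_th is the open-circuit tap voltage: 24.1 × 150/(318 + 150) = 7.72 V.
With the supply zeroed, Ra and Rb appear in parallel from the tap: R_th = Ra‖Rb = (318 × 150)/468.0 = 102 Ω.

V_th = 7.72 V, R_th = 102 Ω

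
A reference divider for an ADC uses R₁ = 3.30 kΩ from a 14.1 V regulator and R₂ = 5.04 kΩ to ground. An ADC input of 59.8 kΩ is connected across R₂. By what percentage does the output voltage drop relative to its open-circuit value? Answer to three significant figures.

3.23 %

The divider's output (Thévenin) resistance is R₁‖R₂ = 1.994 kΩ.
Fractional drop under load = R_th/(R_th + R_L) = 1.994 / (1.994 + 59.8) = 0.03227.
So the output falls by 3.23 %.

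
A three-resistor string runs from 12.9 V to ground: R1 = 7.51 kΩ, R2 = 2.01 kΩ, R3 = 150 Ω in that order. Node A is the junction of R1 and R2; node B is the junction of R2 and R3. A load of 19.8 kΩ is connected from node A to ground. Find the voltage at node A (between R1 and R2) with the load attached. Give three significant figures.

Below node A the series string R2+R3 = 2160 Ω sits in parallel with the 19800 Ω load: 1948 Ω.
V_A = 12.9 × 1948/(7510 + 1948) = 2.66 V.

V ≈ 2.66 V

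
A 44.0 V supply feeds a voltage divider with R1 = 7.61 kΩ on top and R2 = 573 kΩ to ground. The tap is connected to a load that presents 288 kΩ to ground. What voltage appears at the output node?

V_out ≈ 42.3 V

The load sits in parallel with R2: R2‖R_L = (573 × 288) / (573 + 288) = 191.7 kΩ.
V_out = 44.0 × 191.7 / (7.61 + 191.7) = 44.0 × 191.7/199.3 = 42.3 V.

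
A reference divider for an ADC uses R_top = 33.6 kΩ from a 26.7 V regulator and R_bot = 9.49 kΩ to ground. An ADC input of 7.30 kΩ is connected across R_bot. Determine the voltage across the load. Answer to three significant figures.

V_out ≈ 2.92 V

The load sits in parallel with R_bot: R_bot‖R_L = (9.49 × 7.30) / (9.49 + 7.30) = 4.126 kΩ.
V_out = 26.7 × 4.126 / (33.6 + 4.126) = 26.7 × 4.126/37.73 = 2.92 V.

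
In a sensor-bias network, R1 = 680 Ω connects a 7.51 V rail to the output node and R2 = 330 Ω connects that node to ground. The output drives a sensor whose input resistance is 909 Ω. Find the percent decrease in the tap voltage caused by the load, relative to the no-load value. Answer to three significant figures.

19.6 %

Unloaded V = 7.51 × 330/1010 = 2.454 V.
Loaded: R2‖R_L = 242.1 Ω, giving V = 7.51 × 242.1/922.1 = 1.972 V.
Drop = (2.454 − 1.972) / 2.454 = 19.6 %.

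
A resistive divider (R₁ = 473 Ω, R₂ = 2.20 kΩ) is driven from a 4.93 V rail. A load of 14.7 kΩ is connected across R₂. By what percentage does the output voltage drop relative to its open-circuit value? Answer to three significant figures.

The divider's output (Thévenin) resistance is R₁‖R₂ = 389.3 Ω.
Fractional drop under load = R_th/(R_th + R_L) = 389.3 / (389.3 + 14700) = 0.02580.
So the output falls by 2.58 %.

2.58 %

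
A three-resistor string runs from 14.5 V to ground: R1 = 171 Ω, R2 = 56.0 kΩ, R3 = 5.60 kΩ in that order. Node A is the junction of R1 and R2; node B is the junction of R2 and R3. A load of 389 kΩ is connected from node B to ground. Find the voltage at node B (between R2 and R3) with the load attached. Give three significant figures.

At node B, R3 is in parallel with the load: R3‖R_L = 5521 Ω.
Below node A the resistance is R2 + (R3‖R_L) = 61520 Ω, so V_A = 14.5 × 61520/61690 = 14.46 V.
Then V_B = V_A × (R3‖R_L)/(R2 + R3‖R_L) = 14.46 × 5521/61520 = 1.30 V.

V ≈ 1.30 V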